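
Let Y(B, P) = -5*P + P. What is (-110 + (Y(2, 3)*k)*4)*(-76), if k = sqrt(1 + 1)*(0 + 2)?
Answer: 8360 + 7296*sqrt(2) ≈ 18678.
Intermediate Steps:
Y(B, P) = -4*P
k = 2*sqrt(2) (k = sqrt(2)*2 = 2*sqrt(2) ≈ 2.8284)
(-110 + (Y(2, 3)*k)*4)*(-76) = (-110 + ((-4*3)*(2*sqrt(2)))*4)*(-76) = (-110 - 24*sqrt(2)*4)*(-76) = (-110 - 96*sqrt(2))*(-76) = 8360 + 7296*sqrt(2)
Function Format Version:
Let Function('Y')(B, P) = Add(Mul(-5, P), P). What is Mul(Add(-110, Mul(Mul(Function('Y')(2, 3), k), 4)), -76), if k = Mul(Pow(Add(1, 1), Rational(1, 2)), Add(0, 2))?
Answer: Add(8360, Mul(7296, Pow(2, Rational(1, 2)))) ≈ 18678.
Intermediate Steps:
Function('Y')(B, P) = Mul(-4, P)
k = Mul(2, Pow(2, Rational(1, 2))) (k = Mul(Pow(2, Rational(1, 2)), 2) = Mul(2, Pow(2, Rational(1, 2))) ≈ 2.8284)
Mul(Add(-110, Mul(Mul(Function('Y')(2, 3), k), 4)), -76) = Mul(Add(-110, Mul(Mul(Mul(-4, 3), Mul(2, Pow(2, Rational(1, 2)))), 4)), -76) = Mul(Add(-110, Mul(Mul(-12, Mul(2, Pow(2, Rational(1, 2)))), 4)), -76) = Mul(Add(-110, Mul(Mul(-24, Pow(2, Rational(1, 2))), 4)), -76) = Mul(Add(-110, Mul(-96, Pow(2, Rational(1, 2)))), -76) = Add(8360, Mul(7296, Pow(2, Rational(1, 2))))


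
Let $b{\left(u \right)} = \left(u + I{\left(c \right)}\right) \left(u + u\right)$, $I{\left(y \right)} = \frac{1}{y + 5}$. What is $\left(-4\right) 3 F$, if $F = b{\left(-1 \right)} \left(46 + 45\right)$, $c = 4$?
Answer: $- \frac{5824}{3} \approx -1941.3$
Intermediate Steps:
$I{\left(y \right)} = \frac{1}{5 + y}$
$b{\left(u \right)} = 2 u \left(\frac{1}{9} + u\right)$ ($b{\left(u \right)} = \left(u + \frac{1}{5 + 4}\right) \left(u + u\right) = \left(u + \frac{1}{9}\right) 2 u = \left(\frac{1}{9} + u\right) 2 u = 2 u \left(\frac{1}{9} + u\right)$)
$F = \frac{1456}{9}$ ($F = \frac{2}{9} \left(-1\right) \left(1 + 9 \left(-1\right)\right) \left(46 + 45\right) = \frac{2}{9} \left(-1\right) \left(1 - 9\right) 91 = \frac{2}{9} \left(-1\right) \left(-8\right) 91 = \frac{16}{9} \cdot 91 = \frac{1456}{9} \approx 161.78$)
$\left(-4\right) 3 F = \left(-4\right) 3 \cdot \frac{1456}{9} = \left(-12\right) \frac{1456}{9} = - \frac{5824}{3}$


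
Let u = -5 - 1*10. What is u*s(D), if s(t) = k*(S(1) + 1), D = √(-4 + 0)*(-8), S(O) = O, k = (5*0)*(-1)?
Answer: 0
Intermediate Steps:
k = 0 (k = 0*(-1) = 0)
D = -16*I (D = √(-4)*(-8) = (2*I)*(-8) = -16*I ≈ -16.0*I)
s(t) = 0 (s(t) = 0*(1 + 1) = 0*2 = 0)
u = -15 (u = -5 - 10 = -15)
u*s(D) = -15*0 = 0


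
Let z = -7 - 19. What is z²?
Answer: 676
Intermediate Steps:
z = -26
z² = (-26)² = 676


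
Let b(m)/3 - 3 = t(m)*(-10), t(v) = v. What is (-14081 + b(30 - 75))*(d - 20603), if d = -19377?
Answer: 508625560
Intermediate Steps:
b(m) = 9 - 30*m (b(m) = 9 + 3*(m*(-10)) = 9 + 3*(-10*m) = 9 - 30*m)
(-14081 + b(30 - 75))*(d - 20603) = (-14081 + (9 - 30*(30 - 75)))*(-19377 - 20603) = (-14081 + (9 - 30*(-45)))*(-39980) = (-14081 + (9 + 1350))*(-39980) = (-14081 + 1359)*(-39980) = -12722*(-39980) = 508625560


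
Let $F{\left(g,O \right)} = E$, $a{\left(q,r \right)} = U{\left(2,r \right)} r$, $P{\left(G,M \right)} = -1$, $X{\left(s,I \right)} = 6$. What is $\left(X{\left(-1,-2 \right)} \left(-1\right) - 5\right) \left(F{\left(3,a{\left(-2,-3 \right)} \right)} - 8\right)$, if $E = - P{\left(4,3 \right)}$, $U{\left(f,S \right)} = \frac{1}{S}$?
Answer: $77$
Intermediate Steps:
$a{\left(q,r \right)} = 1$ ($a{\left(q,r \right)} = \frac{r}{r} = 1$)
$E = 1$ ($E = \left(-1\right) \left(-1\right) = 1$)
$F{\left(g,O \right)} = 1$
$\left(X{\left(-1,-2 \right)} \left(-1\right) - 5\right) \left(F{\left(3,a{\left(-2,-3 \right)} \right)} - 8\right) = \left(6 \left(-1\right) - 5\right) \left(1 - 8\right) = \left(-6 - 5\right) \left(-7\right) = \left(-11\right) \left(-7\right) = 77$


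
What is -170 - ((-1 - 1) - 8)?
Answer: -160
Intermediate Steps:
-170 - ((-1 - 1) - 8) = -170 - (-2 - 8) = -170 - (-10) = -170 - 1*(-10) = -170 + 10 = -160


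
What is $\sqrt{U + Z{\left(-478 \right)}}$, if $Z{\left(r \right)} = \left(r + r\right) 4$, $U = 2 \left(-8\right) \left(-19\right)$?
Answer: $8 i \sqrt{55} \approx 59.33 i$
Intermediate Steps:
$U = 304$ ($U = \left(-16\right) \left(-19\right) = 304$)
$Z{\left(r \right)} = 8 r$ ($Z{\left(r \right)} = 2 r 4 = 8 r$)
$\sqrt{U + Z{\left(-478 \right)}} = \sqrt{304 + 8 \left(-478\right)} = \sqrt{304 - 3824} = \sqrt{-3520} = 8 i \sqrt{55}$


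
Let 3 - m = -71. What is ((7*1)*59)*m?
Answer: 30562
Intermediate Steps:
m = 74 (m = 3 - 1*(-71) = 3 + 71 = 74)
((7*1)*59)*m = ((7*1)*59)*74 = (7*59)*74 = 413*74 = 30562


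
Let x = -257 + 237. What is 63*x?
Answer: -1260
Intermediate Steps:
x = -20
63*x = 63*(-20) = -1260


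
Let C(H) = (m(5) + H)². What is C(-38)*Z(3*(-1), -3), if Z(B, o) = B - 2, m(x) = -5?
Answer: -9245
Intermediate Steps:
Z(B, o) = -2 + B
C(H) = (-5 + H)²
C(-38)*Z(3*(-1), -3) = (-5 - 38)²*(-2 + 3*(-1)) = (-43)²*(-2 - 3) = 1849*(-5) = -9245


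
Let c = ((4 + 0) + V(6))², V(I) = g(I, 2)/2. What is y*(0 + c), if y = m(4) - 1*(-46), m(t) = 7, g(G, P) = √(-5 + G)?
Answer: 4293/4 ≈ 1073.3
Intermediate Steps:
y = 53 (y = 7 - 1*(-46) = 7 + 46 = 53)
V(I) = √(-5 + I)/2
c = 81/4 (c = ((4 + 0) + √(-5 + 6)/2)² = (4 + √1/2)² = (4 + (½)*1)² = (4 + ½)² = (9/2)² = 81/4 ≈ 20.250)
y*(0 + c) = 53*(0 + 81/4) = 53*(81/4) = 4293/4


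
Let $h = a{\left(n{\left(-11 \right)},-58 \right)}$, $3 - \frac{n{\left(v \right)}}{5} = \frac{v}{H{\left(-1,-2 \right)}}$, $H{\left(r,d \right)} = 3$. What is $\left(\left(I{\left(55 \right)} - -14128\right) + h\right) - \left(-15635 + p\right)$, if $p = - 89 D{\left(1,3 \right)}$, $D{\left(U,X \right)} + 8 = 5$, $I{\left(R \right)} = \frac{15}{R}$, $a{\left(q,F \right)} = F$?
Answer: $\frac{323821}{11} \approx 29438.0$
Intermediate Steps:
$n{\left(v \right)} = 15 - \frac{5 v}{3}$ ($n{\left(v \right)} = 15 - 5 \frac{v}{3} = 15 - \frac{5 v}{3}$)
$h = -58$
$D{\left(U,X \right)} = -3$ ($D{\left(U,X \right)} = -8 + 5 = -3$)
$p = 267$ ($p = \left(-89\right) \left(-3\right) = 267$)
$\left(\left(I{\left(55 \right)} - -14128\right) + h\right) - \left(-15635 + p\right) = \left(\left(\frac{15}{55} - -14128\right) - 58\right) + \left(15635 - 267\right) = \left(\left(15 \cdot \frac{1}{55} + 14128\right) - 58\right) + \left(15635 - 267\right) = \left(\left(\frac{3}{11} + 14128\right) - 58\right) + 15368 = \left(\frac{155411}{11} - 58\right) + 15368 = \frac{154773}{11} + 15368 = \frac{323821}{11}$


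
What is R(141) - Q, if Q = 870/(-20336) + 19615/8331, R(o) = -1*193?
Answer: -16544775679/84709608 ≈ -195.31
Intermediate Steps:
R(o) = -193
Q = 195821335/84709608 (Q = 870*(-1/20336) + 19615*(1/8331) = -435/10168 + 19615/8331 = 195821335/84709608 ≈ 2.3117)
R(141) - Q = -193 - 1*195821335/84709608 = -193 - 195821335/84709608 = -16544775679/84709608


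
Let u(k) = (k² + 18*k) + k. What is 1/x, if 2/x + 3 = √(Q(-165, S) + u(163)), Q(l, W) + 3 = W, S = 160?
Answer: -3/2 + √29823/2 ≈ 84.847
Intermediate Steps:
Q(l, W) = -3 + W
u(k) = k² + 19*k
x = 2/(-3 + √29823) (x = 2/(-3 + √((-3 + 160) + 163*(19 + 163))) = 2/(-3 + √(157 + 163*182)) = 2/(-3 + √(157 + 29666)) = 2/(-3 + √29823) ≈ 0.011786)
1/x = 1/(1/4969 + √29823/14907)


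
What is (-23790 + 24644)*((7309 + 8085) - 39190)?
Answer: -20321784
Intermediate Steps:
(-23790 + 24644)*((7309 + 8085) - 39190) = 854*(15394 - 39190) = 854*(-23796) = -20321784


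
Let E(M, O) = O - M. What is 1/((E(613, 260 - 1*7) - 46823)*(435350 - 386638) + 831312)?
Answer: -1/2297546984 ≈ -4.3525e-10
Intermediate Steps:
1/((E(613, 260 - 1*7) - 46823)*(435350 - 386638) + 831312) = 1/((((260 - 1*7) - 1*613) - 46823)*(435350 - 386638) + 831312) = 1/((((260 - 7) - 613) - 46823)*48712 + 831312) = 1/(((253 - 613) - 46823)*48712 + 831312) = 1/((-360 - 46823)*48712 + 831312) = 1/(-47183*48712 + 831312) = 1/(-2298378296 + 831312) = 1/(-2297546984) = -1/2297546984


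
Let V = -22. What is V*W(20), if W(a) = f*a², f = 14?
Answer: -123200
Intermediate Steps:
W(a) = 14*a²
V*W(20) = -308*20² = -308*400 = -22*5600 = -123200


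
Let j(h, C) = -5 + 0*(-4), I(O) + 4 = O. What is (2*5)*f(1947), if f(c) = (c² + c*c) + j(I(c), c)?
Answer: 75816130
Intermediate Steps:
I(O) = -4 + O
j(h, C) = -5 (j(h, C) = -5 + 0 = -5)
f(c) = -5 + 2*c² (f(c) = (c² + c*c) - 5 = (c² + c²) - 5 = 2*c² - 5 = -5 + 2*c²)
(2*5)*f(1947) = (2*5)*(-5 + 2*1947²) = 10*(-5 + 2*3790809) = 10*(-5 + 7581618) = 10*7581613 = 75816130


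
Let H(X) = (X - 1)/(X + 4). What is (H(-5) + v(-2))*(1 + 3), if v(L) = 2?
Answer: 32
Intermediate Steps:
H(X) = (-1 + X)/(4 + X)
(H(-5) + v(-2))*(1 + 3) = ((-1 - 5)/(4 - 5) + 2)*(1 + 3) = (-6/(-1) + 2)*4 = (-1*(-6) + 2)*4 = (6 + 2)*4 = 8*4 = 32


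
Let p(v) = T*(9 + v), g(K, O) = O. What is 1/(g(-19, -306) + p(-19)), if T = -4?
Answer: -1/266 ≈ -0.0037594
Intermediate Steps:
p(v) = -36 - 4*v (p(v) = -4*(9 + v) = -36 - 4*v)
1/(g(-19, -306) + p(-19)) = 1/(-306 + (-36 - 4*(-19))) = 1/(-306 + (-36 + 76)) = 1/(-306 + 40) = 1/(-266) = -1/266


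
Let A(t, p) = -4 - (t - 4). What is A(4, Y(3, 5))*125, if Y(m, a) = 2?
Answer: -500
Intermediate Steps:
A(t, p) = -t (A(t, p) = -4 - (-4 + t) = -4 + (4 - t) = -t)
A(4, Y(3, 5))*125 = -1*4*125 = -4*125 = -500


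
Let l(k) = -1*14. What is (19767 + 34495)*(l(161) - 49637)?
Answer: -2694162562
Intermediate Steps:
l(k) = -14
(19767 + 34495)*(l(161) - 49637) = (19767 + 34495)*(-14 - 49637) = 54262*(-49651) = -2694162562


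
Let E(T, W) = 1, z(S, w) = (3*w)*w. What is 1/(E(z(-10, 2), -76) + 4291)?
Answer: 1/4292 ≈ 0.00023299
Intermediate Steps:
z(S, w) = 3*w²
1/(E(z(-10, 2), -76) + 4291) = 1/(1 + 4291) = 1/4292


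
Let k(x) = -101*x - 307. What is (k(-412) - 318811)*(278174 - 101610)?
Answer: -48997569384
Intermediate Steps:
k(x) = -307 - 101*x
(k(-412) - 318811)*(278174 - 101610) = ((-307 - 101*(-412)) - 318811)*(278174 - 101610) = ((-307 + 41612) - 318811)*176564 = (41305 - 318811)*176564 = -277506*176564 = -48997569384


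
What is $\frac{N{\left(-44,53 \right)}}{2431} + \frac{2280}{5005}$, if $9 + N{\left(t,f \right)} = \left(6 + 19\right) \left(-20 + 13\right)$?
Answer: $\frac{6464}{17017} \approx 0.37986$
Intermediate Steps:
$N{\left(t,f \right)} = -184$ ($N{\left(t,f \right)} = -9 + \left(6 + 19\right) \left(-20 + 13\right) = -9 + 25 \left(-7\right) = -9 - 175 = -184$)
$\frac{N{\left(-44,53 \right)}}{2431} + \frac{2280}{5005} = - \frac{184}{2431} + \frac{2280}{5005} = \left(-184\right) \frac{1}{2431} + 2280 \cdot \frac{1}{5005} = - \frac{184}{2431} + \frac{456}{1001} = \frac{6464}{17017}$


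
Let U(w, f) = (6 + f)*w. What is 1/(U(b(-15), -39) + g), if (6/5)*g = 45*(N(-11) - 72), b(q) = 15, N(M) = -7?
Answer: -2/6915 ≈ -0.00028923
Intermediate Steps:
g = -5925/2 (g = 5*(45*(-7 - 72))/6 = 5*(45*(-79))/6 = (⅚)*(-3555) = -5925/2 ≈ -2962.5)
U(w, f) = w*(6 + f)
1/(U(b(-15), -39) + g) = 1/(15*(6 - 39) - 5925/2) = 1/(15*(-33) - 5925/2) = 1/(-495 - 5925/2) = 1/(-6915/2) = -2/6915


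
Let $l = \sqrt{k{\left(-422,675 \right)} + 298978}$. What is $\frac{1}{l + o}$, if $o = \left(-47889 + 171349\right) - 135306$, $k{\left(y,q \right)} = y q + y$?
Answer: $- \frac{5923}{70157005} - \frac{\sqrt{13706}}{140314010} \approx -8.5259 \cdot 10^{-5}$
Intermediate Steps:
$k{\left(y,q \right)} = y + q y$ ($k{\left(y,q \right)} = q y + y = y + q y$)
$l = \sqrt{13706}$ ($l = \sqrt{- 422 \left(1 + 675\right) + 298978} = \sqrt{\left(-422\right) 676 + 298978} = \sqrt{-285272 + 298978} = \sqrt{13706} \approx 117.07$)
$o = -11846$ ($o = 123460 - 135306 = -11846$)
$\frac{1}{l + o} = \frac{1}{\sqrt{13706} - 11846} = \frac{1}{-11846 + \sqrt{13706}}$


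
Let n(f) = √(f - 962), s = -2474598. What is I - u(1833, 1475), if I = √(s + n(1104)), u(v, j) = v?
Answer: -1833 + I*√(2474598 - √142) ≈ -1833.0 + 1573.1*I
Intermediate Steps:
n(f) = √(-962 + f)
I = √(-2474598 + √142) (I = √(-2474598 + √(-962 + 1104)) = √(-2474598 + √142) ≈ 1573.1*I)
I - u(1833, 1475) = √(-2474598 + √142) - 1*1833 = √(-2474598 + √142) - 1833 = -1833 + √(-2474598 + √142)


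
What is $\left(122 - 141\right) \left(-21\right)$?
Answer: $399$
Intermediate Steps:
$\left(122 - 141\right) \left(-21\right) = \left(-19\right) \left(-21\right) = 399$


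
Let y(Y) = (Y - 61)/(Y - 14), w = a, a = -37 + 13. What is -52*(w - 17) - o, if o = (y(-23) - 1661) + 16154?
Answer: -457441/37 ≈ -12363.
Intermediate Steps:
a = -24
w = -24
y(Y) = (-61 + Y)/(-14 + Y)
o = 536325/37 (o = ((-61 - 23)/(-14 - 23) - 1661) + 16154 = (-84/(-37) - 1661) + 16154 = (-1/37*(-84) - 1661) + 16154 = (84/37 - 1661) + 16154 = -61373/37 + 16154 = 536325/37 ≈ 14495.)
-52*(w - 17) - o = -52*(-24 - 17) - 1*536325/37 = -52*(-41) - 536325/37 = 2132 - 536325/37 = -457441/37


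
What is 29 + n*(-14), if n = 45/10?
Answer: -34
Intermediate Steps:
n = 9/2 (n = 45*(⅒) = 9/2 ≈ 4.5000)
29 + n*(-14) = 29 + (9/2)*(-14) = 29 - 63 = -34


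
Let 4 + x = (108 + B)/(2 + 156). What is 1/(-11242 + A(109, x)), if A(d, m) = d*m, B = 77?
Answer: -158/1824959 ≈ -8.6577e-5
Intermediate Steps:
x = -447/158 (x = -4 + (108 + 77)/(2 + 156) = -4 + 185/158 = -447/158 ≈ -2.8291)
1/(-11242 + A(109, x)) = 1/(-11242 + 109*(-447/158)) = 1/(-11242 - 48723/158) = 1/(-1824959/158) = -158/1824959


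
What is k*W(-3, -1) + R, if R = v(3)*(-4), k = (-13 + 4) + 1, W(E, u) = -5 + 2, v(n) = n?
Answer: 12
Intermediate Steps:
W(E, u) = -3
k = -8 (k = -9 + 1 = -8)
R = -12 (R = 3*(-4) = -12)
k*W(-3, -1) + R = -8*(-3) - 12 = 24 - 12 = 12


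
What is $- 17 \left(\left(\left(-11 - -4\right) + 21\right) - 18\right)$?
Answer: $68$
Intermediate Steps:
$- 17 \left(\left(\left(-11 - -4\right) + 21\right) - 18\right) = - 17 \left(\left(\left(-11 + 4\right) + 21\right) - 18\right) = - 17 \left(\left(-7 + 21\right) - 18\right) = - 17 \left(14 - 18\right) = \left(-17\right) \left(-4\right) = 68$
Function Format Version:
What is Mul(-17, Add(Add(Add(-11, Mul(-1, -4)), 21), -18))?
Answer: 68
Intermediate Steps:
Mul(-17, Add(Add(Add(-11, Mul(-1, -4)), 21), -18)) = Mul(-17, Add(Add(Add(-11, 4), 21), -18)) = Mul(-17, Add(Add(-7, 21), -18)) = Mul(-17, Add(14, -18)) = Mul(-17, -4) = 68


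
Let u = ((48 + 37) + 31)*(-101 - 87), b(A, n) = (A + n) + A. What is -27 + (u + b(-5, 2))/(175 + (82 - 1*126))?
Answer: -25353/131 ≈ -193.53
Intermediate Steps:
b(A, n) = n + 2*A
u = -21808 (u = (85 + 31)*(-188) = 116*(-188) = -21808)
-27 + (u + b(-5, 2))/(175 + (82 - 1*126)) = -27 + (-21808 + (2 + 2*(-5)))/(175 + (82 - 1*126)) = -27 + (-21808 + (2 - 10))/(175 + (82 - 126)) = -27 + (-21808 - 8)/(175 - 44) = -27 - 21816/131 = -25353/131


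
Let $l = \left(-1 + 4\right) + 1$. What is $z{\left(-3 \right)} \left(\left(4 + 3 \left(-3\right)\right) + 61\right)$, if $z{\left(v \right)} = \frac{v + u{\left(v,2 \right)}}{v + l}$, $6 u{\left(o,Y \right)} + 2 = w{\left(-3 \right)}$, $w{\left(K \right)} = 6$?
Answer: $- \frac{392}{3} \approx -130.67$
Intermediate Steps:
$u{\left(o,Y \right)} = \frac{2}{3}$ ($u{\left(o,Y \right)} = - \frac{1}{3} + \frac{1}{6} \cdot 6 = - \frac{1}{3} + 1 = \frac{2}{3}$)
$l = 4$ ($l = 3 + 1 = 4$)
$z{\left(v \right)} = \frac{\frac{2}{3} + v}{4 + v}$ ($z{\left(v \right)} = \frac{v + \frac{2}{3}}{v + 4} = \frac{\frac{2}{3} + v}{4 + v}$)
$z{\left(-3 \right)} \left(\left(4 + 3 \left(-3\right)\right) + 61\right) = \frac{\frac{2}{3} - 3}{4 - 3} \left(\left(4 + 3 \left(-3\right)\right) + 61\right) = 1^{-1} \left(- \frac{7}{3}\right) \left(\left(4 - 9\right) + 61\right) = 1 \left(- \frac{7}{3}\right) \left(-5 + 61\right) = \left(- \frac{7}{3}\right) 56 = - \frac{392}{3}$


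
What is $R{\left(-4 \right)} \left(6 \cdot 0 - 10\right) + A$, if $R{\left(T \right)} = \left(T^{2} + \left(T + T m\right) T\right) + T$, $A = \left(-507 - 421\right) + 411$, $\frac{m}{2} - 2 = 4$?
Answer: $-2717$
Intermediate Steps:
$m = 12$ ($m = 4 + 2 \cdot 4 = 4 + 8 = 12$)
$A = -517$ ($A = -928 + 411 = -517$)
$R{\left(T \right)} = T + 14 T^{2}$ ($R{\left(T \right)} = \left(T^{2} + \left(T + T 12\right) T\right) + T = \left(T^{2} + \left(T + 12 T\right) T\right) + T = \left(T^{2} + 13 T T\right) + T = \left(T^{2} + 13 T^{2}\right) + T = 14 T^{2} + T = T + 14 T^{2}$)
$R{\left(-4 \right)} \left(6 \cdot 0 - 10\right) + A = - 4 \left(1 + 14 \left(-4\right)\right) \left(6 \cdot 0 - 10\right) - 517 = - 4 \left(1 - 56\right) \left(0 - 10\right) - 517 = \left(-4\right) \left(-55\right) \left(-10\right) - 517 = 220 \left(-10\right) - 517 = -2200 - 517 = -2717$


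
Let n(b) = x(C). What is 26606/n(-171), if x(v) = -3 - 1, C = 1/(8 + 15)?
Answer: -13303/2 ≈ -6651.5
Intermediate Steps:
C = 1/23 ≈ 0.043478
x(v) = -4
n(b) = -4
26606/n(-171) = 26606/(-4) = 26606*(-¼) = -13303/2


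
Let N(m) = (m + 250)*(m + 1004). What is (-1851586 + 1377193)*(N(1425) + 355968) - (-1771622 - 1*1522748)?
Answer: -2098968933029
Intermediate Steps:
N(m) = (250 + m)*(1004 + m)
(-1851586 + 1377193)*(N(1425) + 355968) - (-1771622 - 1*1522748) = (-1851586 + 1377193)*((251000 + 1425**2 + 1254*1425) + 355968) - (-1771622 - 1*1522748) = -474393*((251000 + 2030625 + 1786950) + 355968) - (-1771622 - 1522748) = -474393*(4068575 + 355968) - 1*(-3294370) = -474393*4424543 + 3294370 = -2098972227399 + 3294370 = -2098968933029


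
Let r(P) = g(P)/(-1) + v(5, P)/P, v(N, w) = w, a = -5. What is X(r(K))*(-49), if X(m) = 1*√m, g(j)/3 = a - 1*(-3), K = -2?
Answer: -49*√7 ≈ -129.64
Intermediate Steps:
g(j) = -6 (g(j) = 3*(-5 - 1*(-3)) = 3*(-5 + 3) = 3*(-2) = -6)
r(P) = 7 (r(P) = -6/(-1) + P/P = -6*(-1) + 1 = 6 + 1 = 7)
X(m) = √m
X(r(K))*(-49) = √7*(-49) = -49*√7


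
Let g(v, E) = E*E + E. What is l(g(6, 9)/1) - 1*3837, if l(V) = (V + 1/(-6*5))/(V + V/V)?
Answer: -10472311/2730 ≈ -3836.0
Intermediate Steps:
g(v, E) = E + E² (g(v, E) = E² + E = E + E²)
l(V) = (-1/30 + V)/(1 + V) (l(V) = (V + 1/(-30))/(V + 1) = (V - 1/30)/(1 + V) = (-1/30 + V)/(1 + V))
l(g(6, 9)/1) - 1*3837 = (-1/30 + (9*(1 + 9))/1)/(1 + (9*(1 + 9))/1) - 1*3837 = (-1/30 + (9*10)*1)/(1 + (9*10)*1) - 3837 = (-1/30 + 90*1)/(1 + 90*1) - 3837 = (-1/30 + 90)/(1 + 90) - 3837 = (2699/30)/91 - 3837 = (1/91)*(2699/30) - 3837 = 2699/2730 - 3837 = -10472311/2730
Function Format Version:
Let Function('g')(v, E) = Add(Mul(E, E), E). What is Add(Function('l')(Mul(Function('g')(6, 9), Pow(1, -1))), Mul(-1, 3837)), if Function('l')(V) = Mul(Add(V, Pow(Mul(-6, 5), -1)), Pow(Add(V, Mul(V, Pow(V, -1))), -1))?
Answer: Rational(-10472311, 2730) ≈ -3836.0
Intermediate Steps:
Function('g')(v, E) = Add(E, Pow(E, 2)) (Function('g')(v, E) = Add(Pow(E, 2), E) = Add(E, Pow(E, 2)))
Function('l')(V) = Mul(Pow(Add(1, V), -1), Add(Rational(-1, 30), V)) (Function('l')(V) = Mul(Add(V, Pow(-30, -1)), Pow(Add(V, 1), -1)) = Mul(Add(V, Rational(-1, 30)), Pow(Add(1, V), -1)) = Mul(Add(Rational(-1, 30), V), Pow(Add(1, V), -1)) = Mul(Pow(Add(1, V), -1), Add(Rational(-1, 30), V)))
Add(Function('l')(Mul(Function('g')(6, 9), Pow(1, -1))), Mul(-1, 3837)) = Add(Mul(Pow(Add(1, Mul(Mul(9, Add(1, 9)), Pow(1, -1))), -1), Add(Rational(-1, 30), Mul(Mul(9, Add(1, 9)), Pow(1, -1)))), Mul(-1, 3837)) = Add(Mul(Pow(Add(1, Mul(Mul(9, 10), 1)), -1), Add(Rational(-1, 30), Mul(Mul(9, 10), 1))), -3837) = Add(Mul(Pow(Add(1, Mul(90, 1)), -1), Add(Rational(-1, 30), Mul(90, 1))), -3837) = Add(Mul(Pow(Add(1, 90), -1), Add(Rational(-1, 30), 90)), -3837) = Add(Mul(Pow(91, -1), Rational(2699, 30)), -3837) = Add(Mul(Rational(1, 91), Rational(2699, 30)), -3837) = Add(Rational(2699, 2730), -3837) = Rational(-10472311, 2730)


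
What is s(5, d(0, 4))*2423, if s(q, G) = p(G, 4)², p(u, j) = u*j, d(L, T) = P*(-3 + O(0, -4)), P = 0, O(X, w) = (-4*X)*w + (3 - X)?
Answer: 0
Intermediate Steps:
O(X, w) = 3 - X - 4*X*w (O(X, w) = -4*X*w + (3 - X) = 3 - X - 4*X*w)
d(L, T) = 0 (d(L, T) = 0*(-3 + (3 - 1*0 - 4*0*(-4))) = 0*(-3 + (3 + 0 + 0)) = 0*(-3 + 3) = 0*0 = 0)
p(u, j) = j*u
s(q, G) = 16*G² (s(q, G) = (4*G)² = 16*G²)
s(5, d(0, 4))*2423 = (16*0²)*2423 = (16*0)*2423 = 0*2423 = 0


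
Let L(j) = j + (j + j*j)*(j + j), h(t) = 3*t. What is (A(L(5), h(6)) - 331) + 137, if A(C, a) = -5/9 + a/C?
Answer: -533893/2745 ≈ -194.50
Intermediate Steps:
L(j) = j + 2*j*(j + j²) (L(j) = j + (j + j²)*(2*j) = j + 2*j*(j + j²))
A(C, a) = -5/9 + a/C (A(C, a) = -5*⅑ + a/C = -5/9 + a/C)
(A(L(5), h(6)) - 331) + 137 = ((-5/9 + (3*6)/((5*(1 + 2*5 + 2*5²)))) - 331) + 137 = ((-5/9 + 18/((5*(1 + 10 + 2*25)))) - 331) + 137 = ((-5/9 + 18/((5*(1 + 10 + 50)))) - 331) + 137 = ((-5/9 + 18/((5*61))) - 331) + 137 = ((-5/9 + 18/305) - 331) + 137 = (-1363/2745 - 331) + 137 = -909958/2745 + 137 = -533893/2745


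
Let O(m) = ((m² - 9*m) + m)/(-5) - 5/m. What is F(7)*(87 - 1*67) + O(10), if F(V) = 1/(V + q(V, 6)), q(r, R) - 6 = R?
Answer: -131/38 ≈ -3.4474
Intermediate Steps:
q(r, R) = 6 + R
F(V) = 1/(12 + V) (F(V) = 1/(V + (6 + 6)) = 1/(V + 12) = 1/(12 + V))
O(m) = -5/m - m²/5 + 8*m/5 (O(m) = (m² - 8*m)*(-⅕) - 5/m = (-m²/5 + 8*m/5) - 5/m = -5/m - m²/5 + 8*m/5)
F(7)*(87 - 1*67) + O(10) = (87 - 1*67)/(12 + 7) + (⅕)*(-25 + 10²*(8 - 1*10))/10 = (87 - 67)/19 + (⅕)*(⅒)*(-25 + 100*(8 - 10)) = (1/19)*20 + (⅕)*(⅒)*(-25 + 100*(-2)) = 20/19 + (⅕)*(⅒)*(-25 - 200) = 20/19 + (⅕)*(⅒)*(-225) = 20/19 - 9/2 = -131/38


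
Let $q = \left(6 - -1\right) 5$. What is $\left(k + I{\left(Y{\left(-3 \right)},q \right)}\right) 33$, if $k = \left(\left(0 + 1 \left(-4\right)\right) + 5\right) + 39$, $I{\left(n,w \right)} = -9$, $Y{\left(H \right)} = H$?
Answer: $1023$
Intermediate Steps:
$q = 35$ ($q = \left(6 + 1\right) 5 = 7 \cdot 5 = 35$)
$k = 40$ ($k = \left(\left(0 - 4\right) + 5\right) + 39 = \left(-4 + 5\right) + 39 = 1 + 39 = 40$)
$\left(k + I{\left(Y{\left(-3 \right)},q \right)}\right) 33 = \left(40 - 9\right) 33 = 31 \cdot 33 = 1023$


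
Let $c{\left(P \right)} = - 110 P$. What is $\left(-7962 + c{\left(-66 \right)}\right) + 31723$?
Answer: $31021$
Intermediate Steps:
$\left(-7962 + c{\left(-66 \right)}\right) + 31723 = \left(-7962 - -7260\right) + 31723 = \left(-7962 + 7260\right) + 31723 = -702 + 31723 = 31021$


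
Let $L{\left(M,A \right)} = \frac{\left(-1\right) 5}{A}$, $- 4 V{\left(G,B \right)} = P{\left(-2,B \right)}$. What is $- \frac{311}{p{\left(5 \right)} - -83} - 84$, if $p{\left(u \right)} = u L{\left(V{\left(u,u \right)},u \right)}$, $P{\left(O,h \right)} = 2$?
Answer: $- \frac{6863}{78} \approx -87.987$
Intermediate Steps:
$V{\left(G,B \right)} = - \frac{1}{2}$ ($V{\left(G,B \right)} = \left(- \frac{1}{4}\right) 2 = - \frac{1}{2}$)
$L{\left(M,A \right)} = - \frac{5}{A}$
$p{\left(u \right)} = -5$ ($p{\left(u \right)} = u \left(- \frac{5}{u}\right) = -5$)
$- \frac{311}{p{\left(5 \right)} - -83} - 84 = - \frac{311}{-5 - -83} - 84 = - \frac{311}{-5 + 83} - 84 = - \frac{311}{78} - 84 = - \frac{6863}{78}$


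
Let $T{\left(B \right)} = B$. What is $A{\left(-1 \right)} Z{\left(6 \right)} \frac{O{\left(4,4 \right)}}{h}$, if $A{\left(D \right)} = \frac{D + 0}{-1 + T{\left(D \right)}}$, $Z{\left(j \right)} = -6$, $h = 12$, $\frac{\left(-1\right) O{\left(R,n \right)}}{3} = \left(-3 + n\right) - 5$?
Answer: $-3$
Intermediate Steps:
$O{\left(R,n \right)} = 24 - 3 n$ ($O{\left(R,n \right)} = - 3 \left(\left(-3 + n\right) - 5\right) = - 3 \left(-8 + n\right) = 24 - 3 n$)
$A{\left(D \right)} = \frac{D}{-1 + D}$ ($A{\left(D \right)} = \frac{D + 0}{-1 + D} = \frac{D}{-1 + D}$)
$A{\left(-1 \right)} Z{\left(6 \right)} \frac{O{\left(4,4 \right)}}{h} = - \frac{1}{-1 - 1} \left(-6\right) \frac{24 - 12}{12} = - \frac{1}{-2} \left(-6\right) \left(24 - 12\right) \frac{1}{12} = \left(-1\right) \left(- \frac{1}{2}\right) \left(-6\right) 12 \cdot \frac{1}{12} = \frac{1}{2} \left(-6\right) 1 = \left(-3\right) 1 = -3$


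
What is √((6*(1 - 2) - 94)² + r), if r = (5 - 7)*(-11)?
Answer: √10022 ≈ 100.11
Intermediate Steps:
r = 22 (r = -2*(-11) = 22)
√((6*(1 - 2) - 94)² + r) = √((6*(1 - 2) - 94)² + 22) = √((6*(-1) - 94)² + 22) = √((-6 - 94)² + 22) = √((-100)² + 22) = √(10000 + 22) = √10022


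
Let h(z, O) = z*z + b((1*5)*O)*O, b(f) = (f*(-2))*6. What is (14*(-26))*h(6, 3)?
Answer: 183456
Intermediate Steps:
b(f) = -12*f (b(f) = -2*f*6 = -12*f)
h(z, O) = z**2 - 60*O**2 (h(z, O) = z*z + (-12*1*5*O)*O = z**2 + (-60*O)*O = z**2 - 60*O**2)
(14*(-26))*h(6, 3) = (14*(-26))*(6**2 - 60*3**2) = -364*(36 - 60*9) = -364*(36 - 540) = -364*(-504) = 183456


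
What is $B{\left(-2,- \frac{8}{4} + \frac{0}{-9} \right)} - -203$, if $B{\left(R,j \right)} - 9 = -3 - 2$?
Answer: $207$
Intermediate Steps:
$B{\left(R,j \right)} = 4$ ($B{\left(R,j \right)} = 9 - 5 = 4$)
$B{\left(-2,- \frac{8}{4} + \frac{0}{-9} \right)} - -203 = 4 - -203 = 4 + 203 = 207$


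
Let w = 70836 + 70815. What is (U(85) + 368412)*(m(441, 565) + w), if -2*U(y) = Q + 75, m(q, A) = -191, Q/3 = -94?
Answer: 52130202630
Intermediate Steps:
w = 141651
Q = -282 (Q = 3*(-94) = -282)
U(y) = 207/2 (U(y) = -(-282 + 75)/2 = -1/2*(-207) = 207/2)
(U(85) + 368412)*(m(441, 565) + w) = (207/2 + 368412)*(-191 + 141651) = (737031/2)*141460 = 52130202630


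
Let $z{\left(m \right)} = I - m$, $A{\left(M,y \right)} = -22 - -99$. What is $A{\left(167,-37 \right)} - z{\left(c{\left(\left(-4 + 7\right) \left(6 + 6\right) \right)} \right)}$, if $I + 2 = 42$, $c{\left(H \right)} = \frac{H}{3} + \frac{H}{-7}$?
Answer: $\frac{307}{7} \approx 43.857$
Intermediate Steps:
$A{\left(M,y \right)} = 77$ ($A{\left(M,y \right)} = -22 + 99 = 77$)
$c{\left(H \right)} = \frac{4 H}{21}$ ($c{\left(H \right)} = H \frac{1}{3} + H \left(- \frac{1}{7}\right) = \frac{H}{3} - \frac{H}{7} = \frac{4 H}{21}$)
$I = 40$ ($I = -2 + 42 = 40$)
$z{\left(m \right)} = 40 - m$
$A{\left(167,-37 \right)} - z{\left(c{\left(\left(-4 + 7\right) \left(6 + 6\right) \right)} \right)} = 77 - \left(40 - \frac{4 \left(-4 + 7\right) \left(6 + 6\right)}{21}\right) = 77 - \left(40 - \frac{4 \cdot 3 \cdot 12}{21}\right) = 77 - \left(40 - \frac{4}{21} \cdot 36\right) = 77 - \left(40 - \frac{48}{7}\right) = 77 - \frac{232}{7} = \frac{307}{7}$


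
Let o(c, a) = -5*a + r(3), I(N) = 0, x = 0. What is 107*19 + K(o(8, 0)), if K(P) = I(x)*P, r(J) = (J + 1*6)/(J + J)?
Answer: 2033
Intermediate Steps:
r(J) = (6 + J)/(2*J) (r(J) = (J + 6)/((2*J)) = (6 + J)*(1/(2*J)) = (6 + J)/(2*J))
o(c, a) = 3/2 - 5*a (o(c, a) = -5*a + (½)*(6 + 3)/3 = -5*a + (½)*(⅓)*9 = -5*a + 3/2 = 3/2 - 5*a)
K(P) = 0 (K(P) = 0*P = 0)
107*19 + K(o(8, 0)) = 107*19 + 0 = 2033 + 0 = 2033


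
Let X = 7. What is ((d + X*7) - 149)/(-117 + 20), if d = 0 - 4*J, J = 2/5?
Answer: 508/485 ≈ 1.0474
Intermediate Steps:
J = ⅖ (J = 2*(⅕) = ⅖ ≈ 0.40000)
d = -8/5 (d = 0 - 4*⅖ = 0 - 8/5 = -8/5 ≈ -1.6000)
((d + X*7) - 149)/(-117 + 20) = ((-8/5 + 7*7) - 149)/(-117 + 20) = ((-8/5 + 49) - 149)/(-97) = -(237/5 - 149)/97 = -1/97*(-508/5) = 508/485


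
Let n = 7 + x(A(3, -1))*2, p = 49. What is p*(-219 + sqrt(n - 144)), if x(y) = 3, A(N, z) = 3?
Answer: -10731 + 49*I*sqrt(131) ≈ -10731.0 + 560.83*I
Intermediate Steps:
n = 13 (n = 7 + 3*2 = 7 + 6 = 13)
p*(-219 + sqrt(n - 144)) = 49*(-219 + sqrt(13 - 144)) = 49*(-219 + sqrt(-131)) = 49*(-219 + I*sqrt(131)) = -10731 + 49*I*sqrt(131)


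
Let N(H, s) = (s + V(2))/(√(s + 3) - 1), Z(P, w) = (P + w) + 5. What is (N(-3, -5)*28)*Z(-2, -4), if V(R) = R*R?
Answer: -28/3 - 28*I*√2/3 ≈ -9.3333 - 13.199*I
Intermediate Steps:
V(R) = R²
Z(P, w) = 5 + P + w
N(H, s) = (4 + s)/(-1 + √(3 + s)) (N(H, s) = (s + 2²)/(√(s + 3) - 1) = (s + 4)/(√(3 + s) - 1) = (4 + s)/(-1 + √(3 + s)))
(N(-3, -5)*28)*Z(-2, -4) = (((4 - 5)/(-1 + √(3 - 5)))*28)*(5 - 2 - 4) = ((-1/(-1 + √(-2)))*28)*(-1) = ((-1/(-1 + I*√2))*28)*(-1) = (-1/(-1 + I*√2)*28)*(-1) = -28/(-1 + I*√2)*(-1) = 28/(-1 + I*√2)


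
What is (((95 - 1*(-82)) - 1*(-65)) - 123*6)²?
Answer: 246016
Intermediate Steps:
(((95 - 1*(-82)) - 1*(-65)) - 123*6)² = (((95 + 82) + 65) - 738)² = ((177 + 65) - 738)² = (242 - 738)² = (-496)² = 246016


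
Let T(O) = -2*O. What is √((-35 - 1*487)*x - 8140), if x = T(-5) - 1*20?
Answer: 2*I*√730 ≈ 54.037*I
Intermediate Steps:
x = -10 (x = -2*(-5) - 1*20 = 10 - 20 = -10)
√((-35 - 1*487)*x - 8140) = √((-35 - 1*487)*(-10) - 8140) = √((-35 - 487)*(-10) - 8140) = √(-522*(-10) - 8140) = √(5220 - 8140) = √(-2920) = 2*I*√730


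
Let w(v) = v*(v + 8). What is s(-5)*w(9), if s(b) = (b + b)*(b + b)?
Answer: 15300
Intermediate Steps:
w(v) = v*(8 + v)
s(b) = 4*b² (s(b) = (2*b)*(2*b) = 4*b²)
s(-5)*w(9) = (4*(-5)²)*(9*(8 + 9)) = (4*25)*(9*17) = 100*153 = 15300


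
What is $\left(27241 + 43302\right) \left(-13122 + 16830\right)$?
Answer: $261573444$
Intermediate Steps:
$\left(27241 + 43302\right) \left(-13122 + 16830\right) = 70543 \cdot 3708 = 261573444$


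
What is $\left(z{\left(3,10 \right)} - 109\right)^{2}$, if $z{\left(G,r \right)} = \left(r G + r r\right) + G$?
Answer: $576$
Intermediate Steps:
$z{\left(G,r \right)} = G + r^{2} + G r$ ($z{\left(G,r \right)} = \left(G r + r^{2}\right) + G = \left(r^{2} + G r\right) + G = G + r^{2} + G r$)
$\left(z{\left(3,10 \right)} - 109\right)^{2} = \left(\left(3 + 10^{2} + 3 \cdot 10\right) - 109\right)^{2} = \left(\left(3 + 100 + 30\right) - 109\right)^{2} = \left(133 - 109\right)^{2} = 24^{2} = 576$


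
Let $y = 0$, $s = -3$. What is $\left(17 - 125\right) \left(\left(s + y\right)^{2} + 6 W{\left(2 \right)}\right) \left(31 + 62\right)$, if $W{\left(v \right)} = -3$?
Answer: $90396$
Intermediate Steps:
$\left(17 - 125\right) \left(\left(s + y\right)^{2} + 6 W{\left(2 \right)}\right) \left(31 + 62\right) = \left(17 - 125\right) \left(\left(-3 + 0\right)^{2} + 6 \left(-3\right)\right) \left(31 + 62\right) = - 108 \left(\left(-3\right)^{2} - 18\right) 93 = - 108 \left(9 - 18\right) 93 = - 108 \left(\left(-9\right) 93\right) = \left(-108\right) \left(-837\right) = 90396$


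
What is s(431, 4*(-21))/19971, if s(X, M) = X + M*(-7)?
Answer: 1019/19971 ≈ 0.051024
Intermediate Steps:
s(X, M) = X - 7*M
s(431, 4*(-21))/19971 = (431 - 28*(-21))/19971 = (431 - 7*(-84))*(1/19971) = (431 + 588)*(1/19971) = 1019*(1/19971) = 1019/19971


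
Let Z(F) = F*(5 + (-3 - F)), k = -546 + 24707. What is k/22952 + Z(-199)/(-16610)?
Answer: 4368779/1262360 ≈ 3.4608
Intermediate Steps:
k = 24161
Z(F) = F*(2 - F)
k/22952 + Z(-199)/(-16610) = 24161/22952 - 199*(2 - 1*(-199))/(-16610) = 24161*(1/22952) - 199*(2 + 199)*(-1/16610) = 24161/22952 - 199*201*(-1/16610) = 24161/22952 - 39999*(-1/16610) = 24161/22952 + 39999/16610 = 4368779/1262360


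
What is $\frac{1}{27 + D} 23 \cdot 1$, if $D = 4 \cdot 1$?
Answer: $\frac{23}{31} \approx 0.74194$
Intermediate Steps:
$D = 4$
$\frac{1}{27 + D} 23 \cdot 1 = \frac{1}{27 + 4} \cdot 23 \cdot 1 = \frac{1}{31} \cdot 23 \cdot 1 = \frac{23}{31} \cdot 1 = \frac{23}{31}$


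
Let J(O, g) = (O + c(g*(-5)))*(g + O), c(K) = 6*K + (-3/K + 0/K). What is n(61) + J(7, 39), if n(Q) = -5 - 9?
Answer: -3478234/65 ≈ -53511.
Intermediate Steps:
c(K) = -3/K + 6*K (c(K) = 6*K + (-3/K + 0) = 6*K - 3/K = -3/K + 6*K)
n(Q) = -14
J(O, g) = (O + g)*(O - 30*g + 3/(5*g)) (J(O, g) = (O + (-3*(-1/(5*g)) + 6*(g*(-5))))*(g + O) = (O + (-3*(-1/(5*g)) + 6*(-5*g)))*(O + g) = (O + (-(-3)/(5*g) - 30*g))*(O + g) = (O + (3/(5*g) - 30*g))*(O + g) = (O + (-30*g + 3/(5*g)))*(O + g) = (O - 30*g + 3/(5*g))*(O + g) = (O + g)*(O - 30*g + 3/(5*g)))
n(61) + J(7, 39) = -14 + (⅗ + 7² - 30*39² - 29*7*39 + (⅗)*7/39) = -14 + (⅗ + 49 - 30*1521 - 7917 + (⅗)*7*(1/39)) = -14 + (⅗ + 49 - 45630 - 7917 + 7/65) = -14 - 3477324/65 = -3478234/65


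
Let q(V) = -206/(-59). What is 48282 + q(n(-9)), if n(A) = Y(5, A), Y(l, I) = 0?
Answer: 2848844/59 ≈ 48286.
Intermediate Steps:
n(A) = 0
q(V) = 206/59 (q(V) = -206*(-1/59) = 206/59)
48282 + q(n(-9)) = 48282 + 206/59 = 2848844/59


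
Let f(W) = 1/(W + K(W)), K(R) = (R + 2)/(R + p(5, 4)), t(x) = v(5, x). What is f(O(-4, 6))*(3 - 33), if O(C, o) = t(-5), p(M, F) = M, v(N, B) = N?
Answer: -100/19 ≈ -5.2632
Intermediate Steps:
t(x) = 5
O(C, o) = 5
K(R) = (2 + R)/(5 + R) (K(R) = (R + 2)/(R + 5) = (2 + R)/(5 + R))
f(W) = 1/(W + (2 + W)/(5 + W))
f(O(-4, 6))*(3 - 33) = ((5 + 5)/(2 + 5 + 5*(5 + 5)))*(3 - 33) = (10/(2 + 5 + 5*10))*(-30) = (10/(2 + 5 + 50))*(-30) = (10/57)*(-30) = -100/19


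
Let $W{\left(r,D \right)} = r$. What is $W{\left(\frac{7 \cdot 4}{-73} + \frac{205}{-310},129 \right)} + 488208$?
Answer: $\frac{2209624679}{4526} \approx 4.8821 \cdot 10^{5}$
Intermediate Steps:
$W{\left(\frac{7 \cdot 4}{-73} + \frac{205}{-310},129 \right)} + 488208 = \left(\frac{7 \cdot 4}{-73} + \frac{205}{-310}\right) + 488208 = \left(28 \left(- \frac{1}{73}\right) + 205 \left(- \frac{1}{310}\right)\right) + 488208 = \left(- \frac{28}{73} - \frac{41}{62}\right) + 488208 = - \frac{4729}{4526} + 488208 = \frac{2209624679}{4526}$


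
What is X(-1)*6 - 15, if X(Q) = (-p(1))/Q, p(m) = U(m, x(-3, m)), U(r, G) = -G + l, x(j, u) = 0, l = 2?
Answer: -3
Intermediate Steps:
U(r, G) = 2 - G (U(r, G) = -G + 2 = 2 - G)
p(m) = 2 (p(m) = 2 - 1*0 = 2 + 0 = 2)
X(Q) = -2/Q (X(Q) = (-1*2)/Q = -2/Q)
X(-1)*6 - 15 = -2/(-1)*6 - 15 = -2*(-1)*6 - 15 = 2*6 - 15 = 12 - 15 = -3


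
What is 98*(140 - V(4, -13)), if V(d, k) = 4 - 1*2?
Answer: 13524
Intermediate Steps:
V(d, k) = 2 (V(d, k) = 4 - 2 = 2)
98*(140 - V(4, -13)) = 98*(140 - 1*2) = 98*(140 - 2) = 98*138 = 13524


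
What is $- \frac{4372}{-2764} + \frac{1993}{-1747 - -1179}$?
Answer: $- \frac{756339}{392488} \approx -1.927$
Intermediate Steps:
$- \frac{4372}{-2764} + \frac{1993}{-1747 - -1179} = \left(-4372\right) \left(- \frac{1}{2764}\right) + \frac{1993}{-1747 + 1179} = \frac{1093}{691} + \frac{1993}{-568} = \frac{1093}{691} + 1993 \left(- \frac{1}{568}\right) = \frac{1093}{691} - \frac{1993}{568} = - \frac{756339}{392488}$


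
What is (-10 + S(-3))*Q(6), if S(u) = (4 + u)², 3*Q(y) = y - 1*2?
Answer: -12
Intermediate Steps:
Q(y) = -⅔ + y/3 (Q(y) = (y - 1*2)/3 = (y - 2)/3 = (-2 + y)/3 = -⅔ + y/3)
(-10 + S(-3))*Q(6) = (-10 + (4 - 3)²)*(-⅔ + (⅓)*6) = (-10 + 1²)*(-⅔ + 2) = (-10 + 1)*(4/3) = -9*4/3 = -12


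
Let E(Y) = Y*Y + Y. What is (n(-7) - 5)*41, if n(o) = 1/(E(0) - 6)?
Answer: -1271/6 ≈ -211.83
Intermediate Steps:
E(Y) = Y + Y² (E(Y) = Y² + Y = Y + Y²)
n(o) = -⅙ (n(o) = 1/(0*(1 + 0) - 6) = 1/(0*1 - 6) = 1/(0 - 6) = 1/(-6) = -⅙)
(n(-7) - 5)*41 = (-⅙ - 5)*41 = -31/6*41 = -1271/6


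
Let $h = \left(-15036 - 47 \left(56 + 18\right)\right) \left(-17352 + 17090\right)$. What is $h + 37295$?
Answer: $4887963$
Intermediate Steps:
$h = 4850668$ ($h = \left(-15036 - 3478\right) \left(-262\right) = \left(-18514\right) \left(-262\right) = 4850668$)
$h + 37295 = 4850668 + 37295 = 4887963$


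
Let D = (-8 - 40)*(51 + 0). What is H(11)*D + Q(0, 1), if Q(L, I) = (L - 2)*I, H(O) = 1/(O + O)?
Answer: -1246/11 ≈ -113.27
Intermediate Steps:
H(O) = 1/(2*O)
Q(L, I) = I*(-2 + L) (Q(L, I) = (-2 + L)*I = I*(-2 + L))
D = -2448 (D = -48*51 = -2448)
H(11)*D + Q(0, 1) = ((½)/11)*(-2448) + 1*(-2 + 0) = ((½)*(1/11))*(-2448) + 1*(-2) = (1/22)*(-2448) - 2 = -1224/11 - 2 = -1246/11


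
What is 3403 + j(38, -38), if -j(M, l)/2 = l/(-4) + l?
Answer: 3460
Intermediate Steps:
j(M, l) = -3*l/2 (j(M, l) = -2*(l/(-4) + l) = -2*(l*(-¼) + l) = -2*(-l/4 + l) = -3*l/2)
3403 + j(38, -38) = 3403 - 3/2*(-38) = 3403 + 57 = 3460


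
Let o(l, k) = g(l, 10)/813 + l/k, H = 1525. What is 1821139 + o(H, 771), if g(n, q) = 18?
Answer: 380511021700/208941 ≈ 1.8211e+6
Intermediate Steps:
o(l, k) = 6/271 + l/k (o(l, k) = 18/813 + l/k = 18*(1/813) + l/k = 6/271 + l/k)
1821139 + o(H, 771) = 1821139 + (6/271 + 1525/771) = 1821139 + 417901/208941 = 380511021700/208941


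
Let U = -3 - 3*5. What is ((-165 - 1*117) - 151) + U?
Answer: -451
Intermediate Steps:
U = -18 (U = -3 - 15 = -18)
((-165 - 1*117) - 151) + U = ((-165 - 1*117) - 151) - 18 = ((-165 - 117) - 151) - 18 = (-282 - 151) - 18 = -433 - 18 = -451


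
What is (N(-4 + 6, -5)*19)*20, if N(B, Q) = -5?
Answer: -1900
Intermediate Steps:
(N(-4 + 6, -5)*19)*20 = -5*19*20 = -95*20 = -1900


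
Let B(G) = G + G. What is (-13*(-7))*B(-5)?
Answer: -910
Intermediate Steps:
B(G) = 2*G
(-13*(-7))*B(-5) = (-13*(-7))*(2*(-5)) = 91*(-10) = -910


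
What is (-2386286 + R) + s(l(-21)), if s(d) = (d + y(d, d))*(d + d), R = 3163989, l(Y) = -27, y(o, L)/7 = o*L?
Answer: 503599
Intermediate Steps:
y(o, L) = 7*L*o (y(o, L) = 7*(o*L) = 7*(L*o) = 7*L*o)
s(d) = 2*d*(d + 7*d²) (s(d) = (d + 7*d*d)*(d + d) = (d + 7*d²)*(2*d) = 2*d*(d + 7*d²))
(-2386286 + R) + s(l(-21)) = (-2386286 + 3163989) + (-27)²*(2 + 14*(-27)) = 777703 + 729*(2 - 378) = 777703 + 729*(-376) = 777703 - 274104 = 503599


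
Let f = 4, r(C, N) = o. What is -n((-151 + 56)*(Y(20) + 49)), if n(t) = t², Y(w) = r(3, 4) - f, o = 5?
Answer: -22562500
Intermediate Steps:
r(C, N) = 5
Y(w) = 1 (Y(w) = 5 - 1*4 = 5 - 4 = 1)
-n((-151 + 56)*(Y(20) + 49)) = -((-151 + 56)*(1 + 49))² = -(-95*50)² = -1*(-4750)² = -1*22562500 = -22562500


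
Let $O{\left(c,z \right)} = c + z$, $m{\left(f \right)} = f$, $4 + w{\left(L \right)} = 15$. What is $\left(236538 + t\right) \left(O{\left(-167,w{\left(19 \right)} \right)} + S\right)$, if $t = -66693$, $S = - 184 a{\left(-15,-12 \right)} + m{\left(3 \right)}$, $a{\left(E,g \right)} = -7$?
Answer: $192774075$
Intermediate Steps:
$w{\left(L \right)} = 11$ ($w{\left(L \right)} = -4 + 15 = 11$)
$S = 1291$ ($S = \left(-184\right) \left(-7\right) + 3 = 1288 + 3 = 1291$)
$\left(236538 + t\right) \left(O{\left(-167,w{\left(19 \right)} \right)} + S\right) = \left(236538 - 66693\right) \left(\left(-167 + 11\right) + 1291\right) = 169845 \left(-156 + 1291\right) = 169845 \cdot 1135 = 192774075$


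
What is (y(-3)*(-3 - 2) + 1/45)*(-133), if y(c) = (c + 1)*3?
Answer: -179683/45 ≈ -3993.0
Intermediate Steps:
y(c) = 3 + 3*c (y(c) = (1 + c)*3 = 3 + 3*c)
(y(-3)*(-3 - 2) + 1/45)*(-133) = ((3 + 3*(-3))*(-3 - 2) + 1/45)*(-133) = ((3 - 9)*(-5) + 1/45)*(-133) = (-6*(-5) + 1/45)*(-133) = (30 + 1/45)*(-133) = (1351/45)*(-133) = -179683/45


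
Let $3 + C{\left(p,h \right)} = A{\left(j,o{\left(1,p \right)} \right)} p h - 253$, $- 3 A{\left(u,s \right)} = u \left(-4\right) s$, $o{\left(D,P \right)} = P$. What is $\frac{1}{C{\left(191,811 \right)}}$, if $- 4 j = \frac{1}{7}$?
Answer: $- \frac{21}{29591467} \approx -7.0966 \cdot 10^{-7}$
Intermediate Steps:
$j = - \frac{1}{28}$ ($j = - \frac{1}{4 \cdot 7} = \left(- \frac{1}{4}\right) \frac{1}{7} = - \frac{1}{28} \approx -0.035714$)
$A{\left(u,s \right)} = \frac{4 s u}{3}$ ($A{\left(u,s \right)} = - \frac{u \left(-4\right) s}{3} = - \frac{- 4 u s}{3} = - \frac{\left(-4\right) s u}{3} = \frac{4 s u}{3}$)
$C{\left(p,h \right)} = -256 - \frac{h p^{2}}{21}$ ($C{\left(p,h \right)} = -3 + \left(\frac{4}{3} p \left(- \frac{1}{28}\right) p h - 253\right) = -3 + \left(- \frac{p}{21} p h - 253\right) = -3 + \left(- \frac{p^{2}}{21} h - 253\right) = -3 - \left(253 + \frac{h p^{2}}{21}\right) = -256 - \frac{h p^{2}}{21}$)
$\frac{1}{C{\left(191,811 \right)}} = \frac{1}{-256 - \frac{811 \cdot 191^{2}}{21}} = \frac{1}{-256 - \frac{811}{21} \cdot 36481} = \frac{1}{-256 - \frac{29586091}{21}} = \frac{1}{- \frac{29591467}{21}} = - \frac{21}{29591467}$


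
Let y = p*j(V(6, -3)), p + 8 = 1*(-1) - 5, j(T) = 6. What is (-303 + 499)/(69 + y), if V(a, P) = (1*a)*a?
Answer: -196/15 ≈ -13.067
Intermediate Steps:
V(a, P) = a**2 (V(a, P) = a*a = a**2)
p = -14 (p = -8 + (1*(-1) - 5) = -8 + (-1 - 5) = -8 - 6 = -14)
y = -84 (y = -14*6 = -84)
(-303 + 499)/(69 + y) = (-303 + 499)/(69 - 84) = 196/(-15) = 196*(-1/15) = -196/15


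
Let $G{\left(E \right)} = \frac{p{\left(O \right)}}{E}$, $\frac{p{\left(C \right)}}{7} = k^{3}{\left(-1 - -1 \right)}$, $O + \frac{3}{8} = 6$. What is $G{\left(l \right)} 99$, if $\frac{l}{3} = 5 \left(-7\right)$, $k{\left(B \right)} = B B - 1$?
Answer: $\frac{33}{5} \approx 6.6$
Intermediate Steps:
$k{\left(B \right)} = -1 + B^{2}$ ($k{\left(B \right)} = B^{2} - 1 = -1 + B^{2}$)
$O = \frac{45}{8}$ ($O = - \frac{3}{8} + 6 = \frac{45}{8} \approx 5.625$)
$p{\left(C \right)} = -7$ ($p{\left(C \right)} = 7 \left(-1 + \left(-1 - -1\right)^{2}\right)^{3} = 7 \left(-1 + \left(-1 + 1\right)^{2}\right)^{3} = 7 \left(-1 + 0^{2}\right)^{3} = 7 \left(-1 + 0\right)^{3} = 7 \left(-1\right)^{3} = 7 \left(-1\right) = -7$)
$l = -105$ ($l = 3 \cdot 5 \left(-7\right) = 3 \left(-35\right) = -105$)
$G{\left(E \right)} = - \frac{7}{E}$
$G{\left(l \right)} 99 = - \frac{7}{-105} \cdot 99 = \left(-7\right) \left(- \frac{1}{105}\right) 99 = \frac{1}{15} \cdot 99 = \frac{33}{5}$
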